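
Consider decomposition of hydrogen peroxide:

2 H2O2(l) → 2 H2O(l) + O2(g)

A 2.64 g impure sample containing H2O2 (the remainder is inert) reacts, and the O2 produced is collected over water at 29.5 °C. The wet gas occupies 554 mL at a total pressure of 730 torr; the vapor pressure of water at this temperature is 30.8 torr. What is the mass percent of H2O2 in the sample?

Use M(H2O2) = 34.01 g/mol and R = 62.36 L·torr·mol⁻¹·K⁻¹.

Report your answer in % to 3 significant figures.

52.9 %

P(O2) = 730 − 30.8 = 699.2 torr
n(O2) = PV/RT = (699.2 × 0.5540) / (62.36 × 302.65) = 0.02052 mol
n(H2O2) = (2/1) × 0.02052 = 0.04104 mol
m(H2O2) = 0.04104 × 34.01 = 1.396 g
%H2O2 = 1.396 / 2.64 × 100 = 52.88%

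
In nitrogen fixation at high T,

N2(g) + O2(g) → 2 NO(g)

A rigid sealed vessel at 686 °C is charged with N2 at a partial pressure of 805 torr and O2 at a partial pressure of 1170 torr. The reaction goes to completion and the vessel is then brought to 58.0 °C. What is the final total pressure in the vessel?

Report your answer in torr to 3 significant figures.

At constant V, partial pressures at 686 °C are proportional to moles, so apply stoichiometry directly to pressures.
P(O2) required for 805 torr of N2 = (1/1) × 805 = 805.0 torr; available 1170 torr, so N2 is limiting.
P(O2) remaining = 1170 − (1/1) × 805 = 365.0 torr
P(gaseous products) = (2)/1 × 805 = 1610 torr
P_total at 686 °C = 365.0 + 1610 = 1975 torr
Scaling to 58.0 °C: P = 1975 × 331.15/959.15 = 681.9 torr

682 torr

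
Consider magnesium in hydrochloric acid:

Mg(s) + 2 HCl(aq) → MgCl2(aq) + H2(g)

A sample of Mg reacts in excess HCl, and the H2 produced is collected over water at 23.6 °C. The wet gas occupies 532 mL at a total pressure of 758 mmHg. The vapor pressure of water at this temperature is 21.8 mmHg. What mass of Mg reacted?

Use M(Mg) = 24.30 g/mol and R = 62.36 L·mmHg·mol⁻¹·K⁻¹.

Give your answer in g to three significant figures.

P(H2) = 758 − 21.8 = 736.2 mmHg
n(H2) = PV/RT = (736.2 × 0.5320) / (62.36 × 296.75) = 0.02116 mol
n(Mg) = (1/1) × 0.02116 = 0.02116 mol
m(Mg) = 0.02116 × 24.30 = 0.5142 g

0.514 g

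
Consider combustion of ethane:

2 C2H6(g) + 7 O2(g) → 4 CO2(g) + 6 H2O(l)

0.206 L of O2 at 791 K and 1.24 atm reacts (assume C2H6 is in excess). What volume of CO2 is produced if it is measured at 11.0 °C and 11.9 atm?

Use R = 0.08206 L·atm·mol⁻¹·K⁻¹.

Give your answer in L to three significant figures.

n(O2) = PV/RT = (1.24 × 0.206) / (0.08206 × 791) = 0.003935 mol
n(CO2) = (4/7) × 0.003935 = 0.002249 mol
V = nRT/P = 0.002249 × 0.08206 × 284.15 / 11.9 = 0.004407 L

0.00441 L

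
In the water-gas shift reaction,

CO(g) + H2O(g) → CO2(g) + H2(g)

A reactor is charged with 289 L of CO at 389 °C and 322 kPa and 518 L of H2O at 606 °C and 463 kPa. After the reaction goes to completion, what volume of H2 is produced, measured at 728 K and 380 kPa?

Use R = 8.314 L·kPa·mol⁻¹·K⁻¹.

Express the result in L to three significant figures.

n(CO) = PV/RT = (322 × 289) / (8.314 × 662.15) = 16.90 mol
n(H2O) = PV/RT = (463 × 518) / (8.314 × 879.15) = 32.81 mol
For 16.90 mol CO, stoichiometry requires (1/1) × 16.90 = 16.90 mol H2O; 32.81 mol is available, so CO is limiting.
n(H2) = (1/1) × 16.90 = 16.90 mol
V(H2) = nRT/P = 16.90 × 8.314 × 728 / 380 = 269.2 L

269 L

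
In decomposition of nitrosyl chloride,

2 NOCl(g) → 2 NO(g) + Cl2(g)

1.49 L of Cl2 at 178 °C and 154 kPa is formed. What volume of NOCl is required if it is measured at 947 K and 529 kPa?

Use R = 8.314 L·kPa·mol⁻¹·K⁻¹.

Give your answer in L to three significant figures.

n(Cl2) = PV/RT = (154 × 1.49) / (8.314 × 451.15) = 0.06118 mol
n(NOCl) = (2/1) × 0.06118 = 0.1224 mol
V = nRT/P = 0.1224 × 8.314 × 947 / 529 = 1.822 L

1.82 L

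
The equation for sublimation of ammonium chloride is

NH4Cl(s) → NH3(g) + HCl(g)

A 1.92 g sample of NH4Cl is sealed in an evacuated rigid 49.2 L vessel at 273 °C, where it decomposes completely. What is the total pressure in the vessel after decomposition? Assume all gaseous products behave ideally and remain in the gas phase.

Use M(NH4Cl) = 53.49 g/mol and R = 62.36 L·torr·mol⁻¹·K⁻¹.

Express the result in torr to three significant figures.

n(NH4Cl) = 1.92 / 53.49 = 0.03589 mol
n(gas produced) = (2/1) × 0.03589 = 0.07178 mol
P = nRT/V = 0.07178 × 62.36 × 546.15 / 49.2 = 49.69 torr

49.7 torr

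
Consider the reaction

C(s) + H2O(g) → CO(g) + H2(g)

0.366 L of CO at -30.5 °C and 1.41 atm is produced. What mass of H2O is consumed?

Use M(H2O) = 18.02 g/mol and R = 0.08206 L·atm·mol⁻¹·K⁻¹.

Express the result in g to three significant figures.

0.467 g

n(CO) = PV/RT = (1.41 × 0.366) / (0.08206 × 242.65) = 0.02592 mol
n(H2O) = (1/1) × 0.02592 = 0.02592 mol
m(H2O) = 0.02592 × 18.02 = 0.4671 g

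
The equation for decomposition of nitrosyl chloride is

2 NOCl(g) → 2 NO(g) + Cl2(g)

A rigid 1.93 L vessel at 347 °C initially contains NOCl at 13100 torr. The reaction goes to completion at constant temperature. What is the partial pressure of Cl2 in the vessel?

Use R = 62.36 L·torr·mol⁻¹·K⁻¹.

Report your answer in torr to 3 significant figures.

n(NOCl)₀ = PV/RT = (13100 × 1.93) / (62.36 × 620.15) = 0.6538 mol
n(Cl2) = (1/2) × 0.6538 = 0.3269 mol
P(Cl2) = nRT/V = 0.3269 × 62.36 × 620.15 / 1.93 = 6550 torr

6550 torr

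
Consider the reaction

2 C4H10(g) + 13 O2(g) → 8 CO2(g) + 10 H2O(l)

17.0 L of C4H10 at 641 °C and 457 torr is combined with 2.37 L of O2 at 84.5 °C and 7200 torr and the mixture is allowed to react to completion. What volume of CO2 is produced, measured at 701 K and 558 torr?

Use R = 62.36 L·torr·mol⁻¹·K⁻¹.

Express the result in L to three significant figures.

36.9 L

n(C4H10) = PV/RT = (457 × 17.0) / (62.36 × 914.15) = 0.1363 mol
n(O2) = PV/RT = (7200 × 2.37) / (62.36 × 357.65) = 0.7651 mol
For 0.1363 mol C4H10, stoichiometry requires (13/2) × 0.1363 = 0.8860 mol O2; 0.7651 mol is available, so O2 is limiting.
n(CO2) = (8/13) × 0.7651 = 0.4708 mol
V(CO2) = nRT/P = 0.4708 × 62.36 × 701 / 558 = 36.88 L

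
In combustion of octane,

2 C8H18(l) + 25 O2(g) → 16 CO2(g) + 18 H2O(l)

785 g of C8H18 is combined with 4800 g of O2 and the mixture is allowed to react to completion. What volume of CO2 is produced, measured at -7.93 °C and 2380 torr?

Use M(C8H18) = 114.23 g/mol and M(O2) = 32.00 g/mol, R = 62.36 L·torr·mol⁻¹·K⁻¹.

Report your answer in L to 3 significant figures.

382 L

n(C8H18) = 785 / 114.23 = 6.872 mol
n(O2) = 4800 / 32.00 = 150.0 mol
For 6.872 mol C8H18, stoichiometry requires (25/2) × 6.872 = 85.90 mol O2; 150.0 mol is available, so C8H18 is limiting.
n(CO2) = (16/2) × 6.872 = 54.98 mol
V(CO2) = nRT/P = 54.98 × 62.36 × 265.22 / 2380 = 382.1 L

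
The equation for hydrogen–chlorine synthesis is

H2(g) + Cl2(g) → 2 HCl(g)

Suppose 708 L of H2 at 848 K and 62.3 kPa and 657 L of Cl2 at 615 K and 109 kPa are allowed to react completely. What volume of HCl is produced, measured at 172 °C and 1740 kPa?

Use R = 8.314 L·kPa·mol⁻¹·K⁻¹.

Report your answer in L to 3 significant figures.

n(H2) = PV/RT = (62.3 × 708) / (8.314 × 848) = 6.256 mol
n(Cl2) = PV/RT = (109 × 657) / (8.314 × 615) = 14.01 mol
For 6.256 mol H2, stoichiometry requires (1/1) × 6.256 = 6.256 mol Cl2; 14.01 mol is available, so H2 is limiting.
n(HCl) = (2/1) × 6.256 = 12.51 mol
V(HCl) = nRT/P = 12.51 × 8.314 × 445.15 / 1740 = 26.61 L

26.6 L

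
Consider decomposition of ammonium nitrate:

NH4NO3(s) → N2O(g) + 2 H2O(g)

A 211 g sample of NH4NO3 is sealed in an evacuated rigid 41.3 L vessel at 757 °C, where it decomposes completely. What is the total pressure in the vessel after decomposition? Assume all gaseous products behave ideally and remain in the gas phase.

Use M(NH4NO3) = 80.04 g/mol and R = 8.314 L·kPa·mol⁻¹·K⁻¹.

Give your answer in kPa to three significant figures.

n(NH4NO3) = 211 / 80.04 = 2.636 mol
n(gas produced) = (3/1) × 2.636 = 7.908 mol
P = nRT/V = 7.908 × 8.314 × 1030.15 / 41.3 = 1640 kPa

1640 kPa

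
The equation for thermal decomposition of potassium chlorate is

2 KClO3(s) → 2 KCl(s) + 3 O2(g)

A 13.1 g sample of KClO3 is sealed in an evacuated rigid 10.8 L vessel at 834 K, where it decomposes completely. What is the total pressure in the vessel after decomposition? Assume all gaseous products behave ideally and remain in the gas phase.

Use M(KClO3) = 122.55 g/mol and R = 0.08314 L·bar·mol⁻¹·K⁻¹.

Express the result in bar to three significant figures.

1.03 bar

n(KClO3) = 13.1 / 122.55 = 0.1069 mol
n(gas produced) = (3/2) × 0.1069 = 0.1603 mol
P = nRT/V = 0.1603 × 0.08314 × 834 / 10.8 = 1.029 bar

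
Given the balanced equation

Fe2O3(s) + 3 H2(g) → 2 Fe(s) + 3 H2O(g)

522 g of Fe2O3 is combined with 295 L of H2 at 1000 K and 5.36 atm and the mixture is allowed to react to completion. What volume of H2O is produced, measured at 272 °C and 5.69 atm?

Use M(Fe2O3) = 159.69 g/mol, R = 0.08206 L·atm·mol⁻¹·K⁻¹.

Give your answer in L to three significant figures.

77.1 L

n(Fe2O3) = 522 / 159.69 = 3.269 mol
n(H2) = PV/RT = (5.36 × 295) / (0.08206 × 1000) = 19.27 mol
For 3.269 mol Fe2O3, stoichiometry requires (3/1) × 3.269 = 9.807 mol H2; 19.27 mol is available, so Fe2O3 is limiting.
n(H2O) = (3/1) × 3.269 = 9.807 mol
V(H2O) = nRT/P = 9.807 × 0.08206 × 545.15 / 5.69 = 77.10 L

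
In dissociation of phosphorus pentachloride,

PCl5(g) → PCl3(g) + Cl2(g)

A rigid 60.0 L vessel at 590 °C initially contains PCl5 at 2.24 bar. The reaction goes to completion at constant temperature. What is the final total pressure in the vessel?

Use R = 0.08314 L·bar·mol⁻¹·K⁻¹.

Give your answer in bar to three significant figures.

4.48 bar

Since T and V are fixed, P_final/P_initial = n_final/n_initial = 2/1.
P_final = (2/1) × 2.24 = 4.480 bar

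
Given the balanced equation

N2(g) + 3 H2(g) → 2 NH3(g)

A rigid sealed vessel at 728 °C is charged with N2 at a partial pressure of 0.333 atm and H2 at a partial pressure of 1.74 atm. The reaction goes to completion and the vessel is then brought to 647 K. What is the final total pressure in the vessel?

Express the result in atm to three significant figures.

With V and T fixed, P_i ∝ n_i, so the mole ratios apply directly to partial pressures at 728 °C.
P(H2) required for 0.333 atm of N2 = (3/1) × 0.333 = 0.9990 atm; available 1.74 atm, so N2 is limiting.
P(H2) remaining = 1.74 − (3/1) × 0.333 = 0.7410 atm
P(gaseous products) = (2)/1 × 0.333 = 0.6660 atm
P_total at 728 °C = 0.7410 + 0.6660 = 1.407 atm
Scaling to 647 K: P = 1.407 × 647/1001.15 = 0.9093 atm

0.909 atm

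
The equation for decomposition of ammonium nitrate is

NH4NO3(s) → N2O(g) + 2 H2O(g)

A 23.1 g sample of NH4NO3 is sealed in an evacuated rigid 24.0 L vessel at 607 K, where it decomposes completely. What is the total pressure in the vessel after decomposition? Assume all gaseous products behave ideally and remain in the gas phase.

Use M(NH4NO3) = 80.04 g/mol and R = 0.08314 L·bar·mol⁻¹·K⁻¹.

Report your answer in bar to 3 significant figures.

1.82 bar

n(NH4NO3) = 23.1 / 80.04 = 0.2886 mol
n(gas produced) = (3/1) × 0.2886 = 0.8658 mol
P = nRT/V = 0.8658 × 0.08314 × 607 / 24.0 = 1.821 bar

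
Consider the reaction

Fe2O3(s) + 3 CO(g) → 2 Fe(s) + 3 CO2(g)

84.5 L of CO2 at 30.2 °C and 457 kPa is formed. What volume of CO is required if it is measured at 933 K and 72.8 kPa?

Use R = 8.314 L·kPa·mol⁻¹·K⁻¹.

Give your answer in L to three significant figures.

1630 L

n(CO2) = PV/RT = (457 × 84.5) / (8.314 × 303.35) = 15.31 mol
n(CO) = (3/3) × 15.31 = 15.31 mol
V = nRT/P = 15.31 × 8.314 × 933 / 72.8 = 1631 L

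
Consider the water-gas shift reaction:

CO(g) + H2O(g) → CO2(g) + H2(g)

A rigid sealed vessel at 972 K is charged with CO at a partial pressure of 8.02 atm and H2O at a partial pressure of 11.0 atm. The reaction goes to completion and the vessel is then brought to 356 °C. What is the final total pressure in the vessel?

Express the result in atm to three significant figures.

12.3 atm

With V and T fixed, P_i ∝ n_i, so the mole ratios apply directly to partial pressures at 972 K.
P(H2O) required for 8.02 atm of CO = (1/1) × 8.02 = 8.020 atm; available 11.0 atm, so CO is limiting.
P(H2O) remaining = 11.0 − (1/1) × 8.02 = 2.980 atm
P(gaseous products) = (1+1)/1 × 8.02 = 16.04 atm
P_total at 972 K = 2.980 + 16.04 = 19.02 atm
Scaling to 356 °C: P = 19.02 × 629.15/972 = 12.31 atm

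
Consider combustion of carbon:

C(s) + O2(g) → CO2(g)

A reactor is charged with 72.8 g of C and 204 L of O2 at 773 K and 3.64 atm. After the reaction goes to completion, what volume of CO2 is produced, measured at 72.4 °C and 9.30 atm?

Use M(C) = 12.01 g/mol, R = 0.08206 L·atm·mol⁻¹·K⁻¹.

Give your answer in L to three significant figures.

18.5 L

n(C) = 72.8 / 12.01 = 6.062 mol
n(O2) = PV/RT = (3.64 × 204) / (0.08206 × 773) = 11.71 mol
For 6.062 mol C, stoichiometry requires (1/1) × 6.062 = 6.062 mol O2; 11.71 mol is available, so C is limiting.
n(CO2) = (1/1) × 6.062 = 6.062 mol
V(CO2) = nRT/P = 6.062 × 0.08206 × 345.55 / 9.30 = 18.48 L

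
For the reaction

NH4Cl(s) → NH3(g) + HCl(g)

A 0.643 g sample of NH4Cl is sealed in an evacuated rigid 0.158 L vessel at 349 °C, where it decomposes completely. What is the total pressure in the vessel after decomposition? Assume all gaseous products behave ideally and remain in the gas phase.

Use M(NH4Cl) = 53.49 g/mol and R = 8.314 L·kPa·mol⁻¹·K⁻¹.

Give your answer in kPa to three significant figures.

787 kPa

n(NH4Cl) = 0.643 / 53.49 = 0.01202 mol
n(gas produced) = (2/1) × 0.01202 = 0.02404 mol
P = nRT/V = 0.02404 × 8.314 × 622.15 / 0.158 = 787.0 kPa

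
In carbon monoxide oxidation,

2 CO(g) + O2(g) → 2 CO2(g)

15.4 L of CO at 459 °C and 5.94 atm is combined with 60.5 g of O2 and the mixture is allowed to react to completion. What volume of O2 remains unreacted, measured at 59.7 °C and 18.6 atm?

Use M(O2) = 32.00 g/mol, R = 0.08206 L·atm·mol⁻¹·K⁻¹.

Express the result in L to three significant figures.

n(CO) = PV/RT = (5.94 × 15.4) / (0.08206 × 732.15) = 1.523 mol
n(O2) = 60.5 / 32.00 = 1.891 mol
For 1.523 mol CO, stoichiometry requires (1/2) × 1.523 = 0.7615 mol O2; 1.891 mol is available, so CO is limiting.
n(O2) consumed = (1/2) × 1.523 = 0.7615 mol; remaining = 1.891 − 0.7615 = 1.130 mol
V(O2) = nRT/P = 1.130 × 0.08206 × 332.85 / 18.6 = 1.659 L

1.66 L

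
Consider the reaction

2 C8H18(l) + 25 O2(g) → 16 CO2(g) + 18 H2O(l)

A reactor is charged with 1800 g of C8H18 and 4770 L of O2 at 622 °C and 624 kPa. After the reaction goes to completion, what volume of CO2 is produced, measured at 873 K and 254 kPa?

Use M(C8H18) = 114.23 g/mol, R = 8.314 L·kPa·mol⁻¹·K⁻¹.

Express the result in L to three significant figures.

n(C8H18) = 1800 / 114.23 = 15.76 mol
n(O2) = PV/RT = (624 × 4770) / (8.314 × 895.15) = 399.9 mol
For 15.76 mol C8H18, stoichiometry requires (25/2) × 15.76 = 197.0 mol O2; 399.9 mol is available, so C8H18 is limiting.
n(CO2) = (16/2) × 15.76 = 126.1 mol
V(CO2) = nRT/P = 126.1 × 8.314 × 873 / 254 = 3603 L

3600 L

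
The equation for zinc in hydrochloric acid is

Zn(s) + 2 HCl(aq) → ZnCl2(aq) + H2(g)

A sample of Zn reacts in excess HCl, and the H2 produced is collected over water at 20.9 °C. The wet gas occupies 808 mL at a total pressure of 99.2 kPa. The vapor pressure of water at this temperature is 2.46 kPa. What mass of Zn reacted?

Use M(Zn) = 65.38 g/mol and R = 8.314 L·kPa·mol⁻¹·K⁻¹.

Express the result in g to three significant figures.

2.09 g

P(H2) = 99.2 − 2.46 = 96.74 kPa
n(H2) = PV/RT = (96.74 × 0.8080) / (8.314 × 294.05) = 0.03197 mol
n(Zn) = (1/1) × 0.03197 = 0.03197 mol
m(Zn) = 0.03197 × 65.38 = 2.090 g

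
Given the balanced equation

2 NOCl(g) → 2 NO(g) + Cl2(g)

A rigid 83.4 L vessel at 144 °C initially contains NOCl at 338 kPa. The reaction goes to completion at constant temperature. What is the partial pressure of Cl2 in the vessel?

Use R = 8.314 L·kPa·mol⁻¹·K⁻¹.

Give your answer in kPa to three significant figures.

n(NOCl)₀ = PV/RT = (338 × 83.4) / (8.314 × 417.15) = 8.128 mol
n(Cl2) = (1/2) × 8.128 = 4.064 mol
P(Cl2) = nRT/V = 4.064 × 8.314 × 417.15 / 83.4 = 169.0 kPa

169 kPa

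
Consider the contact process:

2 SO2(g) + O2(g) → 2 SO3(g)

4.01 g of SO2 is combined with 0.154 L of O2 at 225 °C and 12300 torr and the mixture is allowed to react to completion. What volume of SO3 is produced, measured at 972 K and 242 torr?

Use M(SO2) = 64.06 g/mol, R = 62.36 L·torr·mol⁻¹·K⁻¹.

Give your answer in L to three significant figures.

15.7 L

n(SO2) = 4.01 / 64.06 = 0.06260 mol
n(O2) = PV/RT = (12300 × 0.154) / (62.36 × 498.15) = 0.06098 mol
For 0.06260 mol SO2, stoichiometry requires (1/2) × 0.06260 = 0.03130 mol O2; 0.06098 mol is available, so SO2 is limiting.
n(SO3) = (2/2) × 0.06260 = 0.06260 mol
V(SO3) = nRT/P = 0.06260 × 62.36 × 972 / 242 = 15.68 L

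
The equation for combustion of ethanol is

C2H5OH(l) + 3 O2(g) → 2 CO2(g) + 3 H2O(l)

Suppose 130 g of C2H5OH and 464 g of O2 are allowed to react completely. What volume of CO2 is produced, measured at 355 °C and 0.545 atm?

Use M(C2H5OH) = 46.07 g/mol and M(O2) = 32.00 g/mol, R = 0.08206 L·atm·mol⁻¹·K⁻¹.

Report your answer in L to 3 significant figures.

534 L

n(C2H5OH) = 130 / 46.07 = 2.822 mol
n(O2) = 464 / 32.00 = 14.50 mol
For 2.822 mol C2H5OH, stoichiometry requires (3/1) × 2.822 = 8.466 mol O2; 14.50 mol is available, so C2H5OH is limiting.
n(CO2) = (2/1) × 2.822 = 5.644 mol
V(CO2) = nRT/P = 5.644 × 0.08206 × 628.15 / 0.545 = 533.8 L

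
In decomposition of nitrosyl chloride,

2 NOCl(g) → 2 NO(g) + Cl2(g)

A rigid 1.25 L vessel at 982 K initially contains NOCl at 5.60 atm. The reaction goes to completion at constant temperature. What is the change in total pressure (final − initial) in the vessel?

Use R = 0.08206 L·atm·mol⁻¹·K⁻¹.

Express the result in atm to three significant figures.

Rigid vessel, constant T ⇒ P scales with total gas moles (2 → 3).
P_final = (3/2) × 5.60 = 8.400 atm; ΔP = 8.400 − 5.60 = 2.800 atm

2.80 atm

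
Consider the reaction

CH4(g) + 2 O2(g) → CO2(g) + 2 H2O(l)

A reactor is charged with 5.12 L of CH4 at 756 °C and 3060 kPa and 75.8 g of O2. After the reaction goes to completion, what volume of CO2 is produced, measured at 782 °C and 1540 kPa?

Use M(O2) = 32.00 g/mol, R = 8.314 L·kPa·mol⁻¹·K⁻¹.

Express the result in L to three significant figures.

6.75 L

n(CH4) = PV/RT = (3060 × 5.12) / (8.314 × 1029.15) = 1.831 mol
n(O2) = 75.8 / 32.00 = 2.369 mol
For 1.831 mol CH4, stoichiometry requires (2/1) × 1.831 = 3.662 mol O2; 2.369 mol is available, so O2 is limiting.
n(CO2) = (1/2) × 2.369 = 1.185 mol
V(CO2) = nRT/P = 1.185 × 8.314 × 1055.15 / 1540 = 6.750 L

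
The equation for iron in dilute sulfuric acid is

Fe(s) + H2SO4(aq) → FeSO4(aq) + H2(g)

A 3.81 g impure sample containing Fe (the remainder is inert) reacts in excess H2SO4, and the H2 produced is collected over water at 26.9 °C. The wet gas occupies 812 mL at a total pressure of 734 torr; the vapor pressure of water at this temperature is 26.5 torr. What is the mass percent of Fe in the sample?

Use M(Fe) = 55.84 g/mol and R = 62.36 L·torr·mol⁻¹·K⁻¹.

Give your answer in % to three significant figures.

P(H2) = 734 − 26.5 = 707.5 torr
n(H2) = PV/RT = (707.5 × 0.8120) / (62.36 × 300.05) = 0.03070 mol
n(Fe) = (1/1) × 0.03070 = 0.03070 mol
m(Fe) = 0.03070 × 55.84 = 1.714 g
%Fe = 1.714 / 3.81 × 100 = 44.99%

45.0 %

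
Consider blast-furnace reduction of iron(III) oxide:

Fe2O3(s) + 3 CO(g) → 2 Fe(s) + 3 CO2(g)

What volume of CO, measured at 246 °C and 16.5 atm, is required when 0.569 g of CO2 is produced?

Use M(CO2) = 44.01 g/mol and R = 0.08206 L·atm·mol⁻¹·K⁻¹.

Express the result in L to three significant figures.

0.0334 L

n(CO2) = 0.5690 / 44.01 = 0.01293 mol
n(CO) = (3/3) × 0.01293 = 0.01293 mol
V = nRT/P = 0.01293 × 0.08206 × 519.15 / 16.5 = 0.03338 L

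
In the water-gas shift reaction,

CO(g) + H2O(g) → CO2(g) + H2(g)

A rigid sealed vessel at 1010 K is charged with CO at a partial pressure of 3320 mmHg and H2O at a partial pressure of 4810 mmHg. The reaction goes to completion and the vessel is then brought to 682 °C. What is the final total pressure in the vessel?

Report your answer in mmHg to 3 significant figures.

7690 mmHg

Because the vessel is rigid and T is held at 1010 K, work the stoichiometry in partial pressures (P_i = n_iRT/V).
P(H2O) required for 3320 mmHg of CO = (1/1) × 3320 = 3320 mmHg; available 4810 mmHg, so CO is limiting.
P(H2O) remaining = 4810 − (1/1) × 3320 = 1490 mmHg
P(gaseous products) = (1+1)/1 × 3320 = 6640 mmHg
P_total at 1010 K = 1490 + 6640 = 8130 mmHg
Scaling to 682 °C: P = 8130 × 955.15/1010 = 7688 mmHg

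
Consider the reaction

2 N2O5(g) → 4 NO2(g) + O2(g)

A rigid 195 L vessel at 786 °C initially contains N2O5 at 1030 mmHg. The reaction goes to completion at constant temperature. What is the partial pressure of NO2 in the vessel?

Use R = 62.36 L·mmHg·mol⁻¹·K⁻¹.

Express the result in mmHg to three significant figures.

n(N2O5)₀ = PV/RT = (1030 × 195) / (62.36 × 1059.15) = 3.041 mol
n(NO2) = (4/2) × 3.041 = 6.082 mol
P(NO2) = nRT/V = 6.082 × 62.36 × 1059.15 / 195 = 2060 mmHg

2060 mmHg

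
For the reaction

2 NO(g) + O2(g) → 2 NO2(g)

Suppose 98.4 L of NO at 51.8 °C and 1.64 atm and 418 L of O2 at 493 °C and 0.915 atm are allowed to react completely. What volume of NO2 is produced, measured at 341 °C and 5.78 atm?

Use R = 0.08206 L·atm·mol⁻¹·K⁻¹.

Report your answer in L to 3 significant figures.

52.8 L

n(NO) = PV/RT = (1.64 × 98.4) / (0.08206 × 324.95) = 6.052 mol
n(O2) = PV/RT = (0.915 × 418) / (0.08206 × 766.15) = 6.083 mol
For 6.052 mol NO, stoichiometry requires (1/2) × 6.052 = 3.026 mol O2; 6.083 mol is available, so NO is limiting.
n(NO2) = (2/2) × 6.052 = 6.052 mol
V(NO2) = nRT/P = 6.052 × 0.08206 × 614.15 / 5.78 = 52.77 L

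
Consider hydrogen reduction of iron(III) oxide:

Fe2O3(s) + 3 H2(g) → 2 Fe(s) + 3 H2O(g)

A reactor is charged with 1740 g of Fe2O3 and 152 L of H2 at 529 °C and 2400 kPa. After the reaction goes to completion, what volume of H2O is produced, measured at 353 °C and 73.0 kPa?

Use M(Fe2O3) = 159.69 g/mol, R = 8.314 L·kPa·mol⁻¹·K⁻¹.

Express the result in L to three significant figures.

2330 L

n(Fe2O3) = 1740 / 159.69 = 10.90 mol
n(H2) = PV/RT = (2400 × 152) / (8.314 × 802.15) = 54.70 mol
For 10.90 mol Fe2O3, stoichiometry requires (3/1) × 10.90 = 32.70 mol H2; 54.70 mol is available, so Fe2O3 is limiting.
n(H2O) = (3/1) × 10.90 = 32.70 mol
V(H2O) = nRT/P = 32.70 × 8.314 × 626.15 / 73.0 = 2332 L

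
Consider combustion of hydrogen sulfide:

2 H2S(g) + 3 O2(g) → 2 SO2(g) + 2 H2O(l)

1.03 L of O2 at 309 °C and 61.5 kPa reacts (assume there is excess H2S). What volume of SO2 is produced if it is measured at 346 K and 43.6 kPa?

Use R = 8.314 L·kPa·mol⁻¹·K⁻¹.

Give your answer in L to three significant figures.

0.576 L

n(O2) = PV/RT = (61.5 × 1.03) / (8.314 × 582.15) = 0.01309 mol
n(SO2) = (2/3) × 0.01309 = 0.008727 mol
V = nRT/P = 0.008727 × 8.314 × 346 / 43.6 = 0.5758 L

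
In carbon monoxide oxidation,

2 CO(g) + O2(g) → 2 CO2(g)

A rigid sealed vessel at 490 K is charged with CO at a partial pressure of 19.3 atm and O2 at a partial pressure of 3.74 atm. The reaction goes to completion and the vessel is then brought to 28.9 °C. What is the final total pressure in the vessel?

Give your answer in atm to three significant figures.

Because the vessel is rigid and T is held at 490 K, work the stoichiometry in partial pressures (P_i = n_iRT/V).
P(O2) required for 19.3 atm of CO = (1/2) × 19.3 = 9.650 atm; available 3.74 atm, so O2 is limiting.
P(CO) remaining = 19.3 − (2/1) × 3.74 = 11.82 atm
P(gaseous products) = (2)/1 × 3.74 = 7.480 atm
P_total at 490 K = 11.82 + 7.480 = 19.30 atm
Scaling to 28.9 °C: P = 19.30 × 302.05/490 = 11.90 atm

11.9 atm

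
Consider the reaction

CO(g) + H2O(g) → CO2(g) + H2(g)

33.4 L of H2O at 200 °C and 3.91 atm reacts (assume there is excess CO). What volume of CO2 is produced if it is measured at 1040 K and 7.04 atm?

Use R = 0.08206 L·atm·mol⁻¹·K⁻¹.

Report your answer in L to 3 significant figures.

40.8 L

n(H2O) = PV/RT = (3.91 × 33.4) / (0.08206 × 473.15) = 3.364 mol
n(CO2) = (1/1) × 3.364 = 3.364 mol
V = nRT/P = 3.364 × 0.08206 × 1040 / 7.04 = 40.78 L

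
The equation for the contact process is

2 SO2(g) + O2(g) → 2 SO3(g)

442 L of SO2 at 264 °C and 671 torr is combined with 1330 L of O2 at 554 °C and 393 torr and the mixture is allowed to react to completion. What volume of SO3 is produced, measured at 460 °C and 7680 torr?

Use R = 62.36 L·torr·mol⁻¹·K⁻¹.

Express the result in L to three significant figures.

52.7 L

n(SO2) = PV/RT = (671 × 442) / (62.36 × 537.15) = 8.854 mol
n(O2) = PV/RT = (393 × 1330) / (62.36 × 827.15) = 10.13 mol
For 8.854 mol SO2, stoichiometry requires (1/2) × 8.854 = 4.427 mol O2; 10.13 mol is available, so SO2 is limiting.
n(SO3) = (2/2) × 8.854 = 8.854 mol
V(SO3) = nRT/P = 8.854 × 62.36 × 733.15 / 7680 = 52.71 L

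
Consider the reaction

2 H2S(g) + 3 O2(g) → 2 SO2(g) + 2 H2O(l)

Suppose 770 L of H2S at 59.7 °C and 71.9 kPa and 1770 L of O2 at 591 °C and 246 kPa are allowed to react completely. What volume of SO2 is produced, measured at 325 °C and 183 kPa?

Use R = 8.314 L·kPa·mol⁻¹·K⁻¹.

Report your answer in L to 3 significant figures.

544 L

n(H2S) = PV/RT = (71.9 × 770) / (8.314 × 332.85) = 20.01 mol
n(O2) = PV/RT = (246 × 1770) / (8.314 × 864.15) = 60.61 mol
For 20.01 mol H2S, stoichiometry requires (3/2) × 20.01 = 30.02 mol O2; 60.61 mol is available, so H2S is limiting.
n(SO2) = (2/2) × 20.01 = 20.01 mol
V(SO2) = nRT/P = 20.01 × 8.314 × 598.15 / 183 = 543.8 L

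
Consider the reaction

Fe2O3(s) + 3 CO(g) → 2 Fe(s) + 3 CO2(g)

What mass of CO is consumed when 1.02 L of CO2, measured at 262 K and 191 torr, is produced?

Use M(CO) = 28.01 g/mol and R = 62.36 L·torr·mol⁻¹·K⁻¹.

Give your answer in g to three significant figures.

0.334 g

n(CO2) = PV/RT = (191 × 1.02) / (62.36 × 262) = 0.01192 mol
n(CO) = (3/3) × 0.01192 = 0.01192 mol
m(CO) = 0.01192 × 28.01 = 0.3339 g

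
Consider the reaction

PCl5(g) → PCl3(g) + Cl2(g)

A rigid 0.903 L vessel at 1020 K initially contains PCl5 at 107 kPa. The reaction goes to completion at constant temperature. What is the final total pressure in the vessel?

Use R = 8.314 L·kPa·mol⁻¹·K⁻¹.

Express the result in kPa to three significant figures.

214 kPa

At constant T and V, P ∝ n(gas): 1 mol gas → 2 mol gas.
P_final = (2/1) × 107 = 214.0 kPa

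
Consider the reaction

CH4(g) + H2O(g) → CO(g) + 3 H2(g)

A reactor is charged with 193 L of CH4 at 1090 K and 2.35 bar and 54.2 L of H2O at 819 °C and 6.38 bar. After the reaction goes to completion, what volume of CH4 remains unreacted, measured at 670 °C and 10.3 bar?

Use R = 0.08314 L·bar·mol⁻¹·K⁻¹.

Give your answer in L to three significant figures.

9.11 L

n(CH4) = PV/RT = (2.35 × 193) / (0.08314 × 1090) = 5.005 mol
n(H2O) = PV/RT = (6.38 × 54.2) / (0.08314 × 1092.15) = 3.808 mol
For 5.005 mol CH4, stoichiometry requires (1/1) × 5.005 = 5.005 mol H2O; 3.808 mol is available, so H2O is limiting.
n(CH4) consumed = (1/1) × 3.808 = 3.808 mol; remaining = 5.005 − 3.808 = 1.197 mol
V(CH4) = nRT/P = 1.197 × 0.08314 × 943.15 / 10.3 = 9.113 L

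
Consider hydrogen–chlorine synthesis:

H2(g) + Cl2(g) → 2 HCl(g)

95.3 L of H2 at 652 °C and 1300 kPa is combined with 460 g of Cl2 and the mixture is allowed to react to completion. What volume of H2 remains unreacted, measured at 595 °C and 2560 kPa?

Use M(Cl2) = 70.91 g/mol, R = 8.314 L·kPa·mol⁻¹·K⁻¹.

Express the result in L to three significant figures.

27.1 L

n(H2) = PV/RT = (1300 × 95.3) / (8.314 × 925.15) = 16.11 mol
n(Cl2) = 460 / 70.91 = 6.487 mol
For 16.11 mol H2, stoichiometry requires (1/1) × 16.11 = 16.11 mol Cl2; 6.487 mol is available, so Cl2 is limiting.
n(H2) consumed = (1/1) × 6.487 = 6.487 mol; remaining = 16.11 − 6.487 = 9.623 mol
V(H2) = nRT/P = 9.623 × 8.314 × 868.15 / 2560 = 27.13 L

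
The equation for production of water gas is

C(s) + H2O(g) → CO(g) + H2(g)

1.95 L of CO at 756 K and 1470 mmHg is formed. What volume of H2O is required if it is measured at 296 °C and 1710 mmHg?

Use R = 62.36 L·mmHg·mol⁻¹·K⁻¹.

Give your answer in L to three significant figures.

n(CO) = PV/RT = (1470 × 1.95) / (62.36 × 756) = 0.06080 mol
n(H2O) = (1/1) × 0.06080 = 0.06080 mol
V = nRT/P = 0.06080 × 62.36 × 569.15 / 1710 = 1.262 L

1.26 L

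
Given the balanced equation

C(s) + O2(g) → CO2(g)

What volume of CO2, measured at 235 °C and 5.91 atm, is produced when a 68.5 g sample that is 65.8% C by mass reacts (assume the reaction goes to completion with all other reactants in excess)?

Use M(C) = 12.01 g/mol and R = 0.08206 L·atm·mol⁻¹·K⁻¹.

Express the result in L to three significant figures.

26.5 L

mass of C = 68.5 × 65.8/100 = 45.07 g
n(C) = 45.07 / 12.01 = 3.753 mol
n(CO2) = (1/1) × 3.753 = 3.753 mol
V = nRT/P = 3.753 × 0.08206 × 508.15 / 5.91 = 26.48 L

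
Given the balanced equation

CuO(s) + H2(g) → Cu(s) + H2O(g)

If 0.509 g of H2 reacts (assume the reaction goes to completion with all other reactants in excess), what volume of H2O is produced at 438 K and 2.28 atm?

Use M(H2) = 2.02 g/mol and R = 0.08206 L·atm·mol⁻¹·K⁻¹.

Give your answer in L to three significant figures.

3.97 L

n(H2) = 0.5090 / 2.02 = 0.2520 mol
n(H2O) = (1/1) × 0.2520 = 0.2520 mol
V = nRT/P = 0.2520 × 0.08206 × 438 / 2.28 = 3.973 L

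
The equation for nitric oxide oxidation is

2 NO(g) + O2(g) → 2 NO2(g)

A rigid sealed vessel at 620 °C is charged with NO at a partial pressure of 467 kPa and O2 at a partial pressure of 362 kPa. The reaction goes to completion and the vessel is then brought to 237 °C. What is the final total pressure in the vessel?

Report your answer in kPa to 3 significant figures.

340 kPa

Because the vessel is rigid and T is held at 620 °C, work the stoichiometry in partial pressures (P_i = n_iRT/V).
P(O2) required for 467 kPa of NO = (1/2) × 467 = 233.5 kPa; available 362 kPa, so NO is limiting.
P(O2) remaining = 362 − (1/2) × 467 = 128.5 kPa
P(gaseous products) = (2)/2 × 467 = 467.0 kPa
P_total at 620 °C = 128.5 + 467.0 = 595.5 kPa
Scaling to 237 °C: P = 595.5 × 510.15/893.15 = 340.1 kPa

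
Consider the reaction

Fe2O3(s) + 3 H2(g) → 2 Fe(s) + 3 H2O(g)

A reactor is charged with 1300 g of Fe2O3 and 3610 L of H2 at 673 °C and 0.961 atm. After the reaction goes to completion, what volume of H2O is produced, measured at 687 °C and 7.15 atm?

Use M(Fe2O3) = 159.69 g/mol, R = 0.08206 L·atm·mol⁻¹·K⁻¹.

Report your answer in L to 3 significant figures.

269 L

n(Fe2O3) = 1300 / 159.69 = 8.141 mol
n(H2) = PV/RT = (0.961 × 3610) / (0.08206 × 946.15) = 44.68 mol
For 8.141 mol Fe2O3, stoichiometry requires (3/1) × 8.141 = 24.42 mol H2; 44.68 mol is available, so Fe2O3 is limiting.
n(H2O) = (3/1) × 8.141 = 24.42 mol
V(H2O) = nRT/P = 24.42 × 0.08206 × 960.15 / 7.15 = 269.1 L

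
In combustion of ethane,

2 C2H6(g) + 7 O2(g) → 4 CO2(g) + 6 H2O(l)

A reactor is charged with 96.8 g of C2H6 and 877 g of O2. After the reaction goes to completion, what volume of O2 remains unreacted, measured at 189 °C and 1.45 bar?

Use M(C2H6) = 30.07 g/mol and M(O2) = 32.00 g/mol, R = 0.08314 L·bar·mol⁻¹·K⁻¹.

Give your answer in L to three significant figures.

n(C2H6) = 96.8 / 30.07 = 3.219 mol
n(O2) = 877 / 32.00 = 27.41 mol
For 3.219 mol C2H6, stoichiometry requires (7/2) × 3.219 = 11.27 mol O2; 27.41 mol is available, so C2H6 is limiting.
n(O2) consumed = (7/2) × 3.219 = 11.27 mol; remaining = 27.41 − 11.27 = 16.14 mol
V(O2) = nRT/P = 16.14 × 0.08314 × 462.15 / 1.45 = 427.7 L

428 L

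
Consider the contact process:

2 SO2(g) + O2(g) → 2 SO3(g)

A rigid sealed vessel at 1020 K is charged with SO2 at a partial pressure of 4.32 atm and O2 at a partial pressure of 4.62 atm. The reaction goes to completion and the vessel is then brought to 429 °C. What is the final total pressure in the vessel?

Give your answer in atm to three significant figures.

At constant V, partial pressures at 1020 K are proportional to moles, so apply stoichiometry directly to pressures.
P(O2) required for 4.32 atm of SO2 = (1/2) × 4.32 = 2.160 atm; available 4.62 atm, so SO2 is limiting.
P(O2) remaining = 4.62 − (1/2) × 4.32 = 2.460 atm
P(gaseous products) = (2)/2 × 4.32 = 4.320 atm
P_total at 1020 K = 2.460 + 4.320 = 6.780 atm
Scaling to 429 °C: P = 6.780 × 702.15/1020 = 4.667 atm

4.67 atm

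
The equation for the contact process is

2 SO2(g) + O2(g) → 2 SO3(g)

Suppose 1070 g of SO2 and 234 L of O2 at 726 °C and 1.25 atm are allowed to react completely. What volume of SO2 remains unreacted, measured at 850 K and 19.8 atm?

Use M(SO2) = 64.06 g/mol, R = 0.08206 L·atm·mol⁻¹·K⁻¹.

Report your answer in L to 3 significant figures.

n(SO2) = 1070 / 64.06 = 16.70 mol
n(O2) = PV/RT = (1.25 × 234) / (0.08206 × 999.15) = 3.567 mol
For 16.70 mol SO2, stoichiometry requires (1/2) × 16.70 = 8.350 mol O2; 3.567 mol is available, so O2 is limiting.
n(SO2) consumed = (2/1) × 3.567 = 7.134 mol; remaining = 16.70 − 7.134 = 9.566 mol
V(SO2) = nRT/P = 9.566 × 0.08206 × 850 / 19.8 = 33.70 L

33.7 L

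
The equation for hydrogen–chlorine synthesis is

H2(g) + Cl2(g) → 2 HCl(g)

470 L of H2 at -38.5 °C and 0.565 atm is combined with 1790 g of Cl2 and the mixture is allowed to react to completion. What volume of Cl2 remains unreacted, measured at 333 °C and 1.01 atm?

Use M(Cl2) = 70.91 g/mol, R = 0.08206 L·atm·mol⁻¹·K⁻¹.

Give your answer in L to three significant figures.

564 L

n(H2) = PV/RT = (0.565 × 470) / (0.08206 × 234.65) = 13.79 mol
n(Cl2) = 1790 / 70.91 = 25.24 mol
For 13.79 mol H2, stoichiometry requires (1/1) × 13.79 = 13.79 mol Cl2; 25.24 mol is available, so H2 is limiting.
n(Cl2) consumed = (1/1) × 13.79 = 13.79 mol; remaining = 25.24 − 13.79 = 11.45 mol
V(Cl2) = nRT/P = 11.45 × 0.08206 × 606.15 / 1.01 = 563.9 L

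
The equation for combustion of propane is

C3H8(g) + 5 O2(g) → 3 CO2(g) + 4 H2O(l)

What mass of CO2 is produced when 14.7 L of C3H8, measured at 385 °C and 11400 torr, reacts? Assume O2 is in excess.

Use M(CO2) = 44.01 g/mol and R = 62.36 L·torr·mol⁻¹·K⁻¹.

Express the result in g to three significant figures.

539 g

n(C3H8) = PV/RT = (11400 × 14.7) / (62.36 × 658.15) = 4.083 mol
n(CO2) = (3/1) × 4.083 = 12.25 mol
m(CO2) = 12.25 × 44.01 = 539.1 g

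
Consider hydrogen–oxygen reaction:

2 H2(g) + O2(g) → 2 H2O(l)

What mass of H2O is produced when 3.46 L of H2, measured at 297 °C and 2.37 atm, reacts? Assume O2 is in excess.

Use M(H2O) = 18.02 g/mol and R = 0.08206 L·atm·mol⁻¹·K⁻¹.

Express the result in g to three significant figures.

3.16 g

n(H2) = PV/RT = (2.37 × 3.46) / (0.08206 × 570.15) = 0.1753 mol
n(H2O) = (2/2) × 0.1753 = 0.1753 mol
m(H2O) = 0.1753 × 18.02 = 3.159 g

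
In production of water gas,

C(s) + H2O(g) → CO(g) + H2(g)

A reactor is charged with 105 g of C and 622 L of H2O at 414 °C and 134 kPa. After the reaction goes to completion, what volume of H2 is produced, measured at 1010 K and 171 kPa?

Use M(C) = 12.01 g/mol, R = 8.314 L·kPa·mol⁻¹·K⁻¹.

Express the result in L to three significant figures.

429 L

n(C) = 105 / 12.01 = 8.743 mol
n(H2O) = PV/RT = (134 × 622) / (8.314 × 687.15) = 14.59 mol
For 8.743 mol C, stoichiometry requires (1/1) × 8.743 = 8.743 mol H2O; 14.59 mol is available, so C is limiting.
n(H2) = (1/1) × 8.743 = 8.743 mol
V(H2) = nRT/P = 8.743 × 8.314 × 1010 / 171 = 429.3 L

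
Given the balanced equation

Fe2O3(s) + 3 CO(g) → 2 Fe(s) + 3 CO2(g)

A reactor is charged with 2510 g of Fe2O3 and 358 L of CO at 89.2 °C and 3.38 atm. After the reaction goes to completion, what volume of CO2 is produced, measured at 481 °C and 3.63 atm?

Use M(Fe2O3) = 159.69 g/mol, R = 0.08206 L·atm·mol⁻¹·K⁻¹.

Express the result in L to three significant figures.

n(Fe2O3) = 2510 / 159.69 = 15.72 mol
n(CO) = PV/RT = (3.38 × 358) / (0.08206 × 362.35) = 40.69 mol
For 15.72 mol Fe2O3, stoichiometry requires (3/1) × 15.72 = 47.16 mol CO; 40.69 mol is available, so CO is limiting.
n(CO2) = (3/3) × 40.69 = 40.69 mol
V(CO2) = nRT/P = 40.69 × 0.08206 × 754.15 / 3.63 = 693.7 L

694 L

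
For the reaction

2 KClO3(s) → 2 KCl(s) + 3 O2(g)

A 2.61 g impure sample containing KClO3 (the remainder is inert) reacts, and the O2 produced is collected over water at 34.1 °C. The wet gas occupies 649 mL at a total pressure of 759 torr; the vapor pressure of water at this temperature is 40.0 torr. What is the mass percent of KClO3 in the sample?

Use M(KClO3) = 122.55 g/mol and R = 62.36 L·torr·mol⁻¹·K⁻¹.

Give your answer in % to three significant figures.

P(O2) = 759 − 40.0 = 719.0 torr
n(O2) = PV/RT = (719.0 × 0.6490) / (62.36 × 307.25) = 0.02435 mol
n(KClO3) = (2/3) × 0.02435 = 0.01623 mol
m(KClO3) = 0.01623 × 122.55 = 1.989 g
%KClO3 = 1.989 / 2.61 × 100 = 76.21%

76.2 %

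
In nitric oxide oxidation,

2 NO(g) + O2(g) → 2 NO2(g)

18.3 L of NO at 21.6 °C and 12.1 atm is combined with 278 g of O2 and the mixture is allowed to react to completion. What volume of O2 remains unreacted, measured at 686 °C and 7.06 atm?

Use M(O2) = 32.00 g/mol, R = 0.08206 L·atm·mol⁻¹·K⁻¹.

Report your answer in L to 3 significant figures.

n(NO) = PV/RT = (12.1 × 18.3) / (0.08206 × 294.75) = 9.155 mol
n(O2) = 278 / 32.00 = 8.688 mol
For 9.155 mol NO, stoichiometry requires (1/2) × 9.155 = 4.577 mol O2; 8.688 mol is available, so NO is limiting.
n(O2) consumed = (1/2) × 9.155 = 4.577 mol; remaining = 8.688 − 4.577 = 4.111 mol
V(O2) = nRT/P = 4.111 × 0.08206 × 959.15 / 7.06 = 45.83 L

45.8 L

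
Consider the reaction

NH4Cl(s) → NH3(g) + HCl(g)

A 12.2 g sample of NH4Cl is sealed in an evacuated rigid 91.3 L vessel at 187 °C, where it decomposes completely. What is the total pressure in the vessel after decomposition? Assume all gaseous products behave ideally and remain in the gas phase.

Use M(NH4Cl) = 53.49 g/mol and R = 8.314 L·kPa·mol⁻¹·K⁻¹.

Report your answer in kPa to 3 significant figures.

19.1 kPa

n(NH4Cl) = 12.2 / 53.49 = 0.2281 mol
n(gas produced) = (2/1) × 0.2281 = 0.4562 mol
P = nRT/V = 0.4562 × 8.314 × 460.15 / 91.3 = 19.12 kPa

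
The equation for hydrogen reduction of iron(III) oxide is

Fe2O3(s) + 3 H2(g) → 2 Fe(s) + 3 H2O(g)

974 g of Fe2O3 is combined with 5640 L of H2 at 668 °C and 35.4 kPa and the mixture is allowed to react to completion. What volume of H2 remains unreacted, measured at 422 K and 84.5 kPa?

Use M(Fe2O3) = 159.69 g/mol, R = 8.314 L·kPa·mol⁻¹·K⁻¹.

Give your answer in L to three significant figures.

n(Fe2O3) = 974 / 159.69 = 6.099 mol
n(H2) = PV/RT = (35.4 × 5640) / (8.314 × 941.15) = 25.52 mol
For 6.099 mol Fe2O3, stoichiometry requires (3/1) × 6.099 = 18.30 mol H2; 25.52 mol is available, so Fe2O3 is limiting.
n(H2) consumed = (3/1) × 6.099 = 18.30 mol; remaining = 25.52 − 18.30 = 7.220 mol
V(H2) = nRT/P = 7.220 × 8.314 × 422 / 84.5 = 299.8 L

300 L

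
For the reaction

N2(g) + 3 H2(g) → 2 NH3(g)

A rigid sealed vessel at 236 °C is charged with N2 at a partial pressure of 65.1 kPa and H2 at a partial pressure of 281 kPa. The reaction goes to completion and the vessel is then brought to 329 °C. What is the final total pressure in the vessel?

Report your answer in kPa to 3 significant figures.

255 kPa

At constant V, partial pressures at 236 °C are proportional to moles, so apply stoichiometry directly to pressures.
P(H2) required for 65.1 kPa of N2 = (3/1) × 65.1 = 195.3 kPa; available 281 kPa, so N2 is limiting.
P(H2) remaining = 281 − (3/1) × 65.1 = 85.70 kPa
P(gaseous products) = (2)/1 × 65.1 = 130.2 kPa
P_total at 236 °C = 85.70 + 130.2 = 215.9 kPa
Scaling to 329 °C: P = 215.9 × 602.15/509.15 = 255.3 kPa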